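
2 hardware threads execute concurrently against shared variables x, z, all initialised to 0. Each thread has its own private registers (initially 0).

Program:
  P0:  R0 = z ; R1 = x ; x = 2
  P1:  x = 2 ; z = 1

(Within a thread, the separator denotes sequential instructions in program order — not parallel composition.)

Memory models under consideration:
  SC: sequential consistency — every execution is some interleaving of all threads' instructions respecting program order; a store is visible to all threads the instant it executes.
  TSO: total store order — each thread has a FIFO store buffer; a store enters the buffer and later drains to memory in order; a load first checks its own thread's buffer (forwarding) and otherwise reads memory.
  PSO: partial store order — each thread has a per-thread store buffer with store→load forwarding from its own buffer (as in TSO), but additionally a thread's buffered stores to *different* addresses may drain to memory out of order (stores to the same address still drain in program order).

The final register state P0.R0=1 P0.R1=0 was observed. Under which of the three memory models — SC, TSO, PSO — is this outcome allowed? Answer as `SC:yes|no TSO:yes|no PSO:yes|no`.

SC:no TSO:no PSO:yes

outcome vector order: (P0.R0,P0.R1)
[SC] allowed = {00 02 12}
[TSO] allowed = {00 02 12}
[PSO] allowed = {00 02 10 12}
target 10 ∈ {PSO}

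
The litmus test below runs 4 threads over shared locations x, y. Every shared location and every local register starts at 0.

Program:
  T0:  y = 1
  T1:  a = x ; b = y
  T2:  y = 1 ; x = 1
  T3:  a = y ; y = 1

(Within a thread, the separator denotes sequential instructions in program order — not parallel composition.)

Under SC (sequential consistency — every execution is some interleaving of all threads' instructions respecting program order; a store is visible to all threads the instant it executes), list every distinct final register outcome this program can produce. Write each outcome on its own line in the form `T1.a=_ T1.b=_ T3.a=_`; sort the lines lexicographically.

T1.a=0 T1.b=0 T3.a=0
T1.a=0 T1.b=0 T3.a=1
T1.a=0 T1.b=1 T3.a=0
T1.a=0 T1.b=1 T3.a=1
T1.a=1 T1.b=1 T3.a=0
T1.a=1 T1.b=1 T3.a=1

outcome vector order: (T1.a,T1.b,T3.a)
|SC outcomes| = 6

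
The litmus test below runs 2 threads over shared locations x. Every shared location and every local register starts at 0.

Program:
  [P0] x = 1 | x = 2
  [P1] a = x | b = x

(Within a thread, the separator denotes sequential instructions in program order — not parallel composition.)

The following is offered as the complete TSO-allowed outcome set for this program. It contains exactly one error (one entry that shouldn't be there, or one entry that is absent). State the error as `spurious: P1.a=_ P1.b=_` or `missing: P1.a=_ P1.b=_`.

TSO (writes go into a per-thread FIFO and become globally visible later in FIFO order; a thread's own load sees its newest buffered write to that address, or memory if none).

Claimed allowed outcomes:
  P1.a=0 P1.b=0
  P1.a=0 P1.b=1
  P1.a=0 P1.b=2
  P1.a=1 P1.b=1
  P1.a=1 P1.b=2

outcome vector order: (P1.a,P1.b)
TSO (6): (0,0) (0,1) (0,2) (1,1) (1,2) (2,2)
TSO∖claimed = {(2,2)}

missing: P1.a=2 P1.b=2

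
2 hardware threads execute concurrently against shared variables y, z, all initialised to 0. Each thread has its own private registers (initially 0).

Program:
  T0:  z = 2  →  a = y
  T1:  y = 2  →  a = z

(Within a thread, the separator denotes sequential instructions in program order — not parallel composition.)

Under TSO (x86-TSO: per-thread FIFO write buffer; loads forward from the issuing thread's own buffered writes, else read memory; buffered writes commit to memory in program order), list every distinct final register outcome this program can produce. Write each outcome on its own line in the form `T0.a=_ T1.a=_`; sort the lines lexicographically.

outcome vector order: (T0.a,T1.a)
|TSO outcomes| = 4

T0.a=0 T1.a=0
T0.a=0 T1.a=2
T0.a=2 T1.a=0
T0.a=2 T1.a=2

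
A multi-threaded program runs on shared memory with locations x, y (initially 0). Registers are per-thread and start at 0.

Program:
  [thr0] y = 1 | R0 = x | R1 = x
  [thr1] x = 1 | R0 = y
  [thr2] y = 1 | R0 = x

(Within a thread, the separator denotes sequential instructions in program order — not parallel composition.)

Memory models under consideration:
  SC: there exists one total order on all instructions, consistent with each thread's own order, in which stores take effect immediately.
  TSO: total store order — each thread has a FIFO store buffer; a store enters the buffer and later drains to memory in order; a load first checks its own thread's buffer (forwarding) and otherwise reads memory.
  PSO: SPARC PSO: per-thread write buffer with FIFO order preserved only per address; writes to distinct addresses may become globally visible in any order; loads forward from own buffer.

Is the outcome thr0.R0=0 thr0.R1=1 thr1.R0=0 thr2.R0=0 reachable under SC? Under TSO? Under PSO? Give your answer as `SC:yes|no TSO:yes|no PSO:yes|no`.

SC:no TSO:yes PSO:yes

outcome vector order: (thr0.R0,thr0.R1,thr1.R0,thr2.R0)
[SC] allowed = {0010, 0011, 0110, 0111, 1101, 1110, 1111}
[TSO] allowed = {0000, 0001, 0010, 0011, 0100, 0101, 0110, 0111, 1100, 1101, 1110, 1111}
[PSO] allowed = {0000, 0001, 0010, 0011, 0100, 0101, 0110, 0111, 1100, 1101, 1110, 1111}
target 0100 ∈ {TSO,PSO}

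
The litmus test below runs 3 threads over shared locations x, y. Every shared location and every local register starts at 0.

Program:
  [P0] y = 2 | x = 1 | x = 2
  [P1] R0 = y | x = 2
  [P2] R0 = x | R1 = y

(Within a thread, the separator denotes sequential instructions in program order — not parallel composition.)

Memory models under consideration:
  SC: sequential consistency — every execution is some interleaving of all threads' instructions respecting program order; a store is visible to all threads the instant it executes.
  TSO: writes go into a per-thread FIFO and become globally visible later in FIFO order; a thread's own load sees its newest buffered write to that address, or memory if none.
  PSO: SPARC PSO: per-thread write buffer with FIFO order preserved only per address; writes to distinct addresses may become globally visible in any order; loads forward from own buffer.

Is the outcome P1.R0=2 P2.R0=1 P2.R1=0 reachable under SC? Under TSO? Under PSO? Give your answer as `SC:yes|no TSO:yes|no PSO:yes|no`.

outcome vector order: (P1.R0,P2.R0,P2.R1)
SC: 9 outcomes — {<0 0 0> <0 0 2> <0 1 2> <0 2 0> <0 2 2> <2 0 0> <2 0 2> <2 1 2> <2 2 2>}
TSO: 9 outcomes — {<0 0 0> <0 0 2> <0 1 2> <0 2 0> <0 2 2> <2 0 0> <2 0 2> <2 1 2> <2 2 2>}
PSO: 12 outcomes — {<0 0 0> <0 0 2> <0 1 0> <0 1 2> <0 2 0> <0 2 2> <2 0 0> <2 0 2> <2 1 0> <2 1 2> <2 2 0> <2 2 2>}
target <2 1 0> ∈ {PSO}

SC:no TSO:no PSO:yes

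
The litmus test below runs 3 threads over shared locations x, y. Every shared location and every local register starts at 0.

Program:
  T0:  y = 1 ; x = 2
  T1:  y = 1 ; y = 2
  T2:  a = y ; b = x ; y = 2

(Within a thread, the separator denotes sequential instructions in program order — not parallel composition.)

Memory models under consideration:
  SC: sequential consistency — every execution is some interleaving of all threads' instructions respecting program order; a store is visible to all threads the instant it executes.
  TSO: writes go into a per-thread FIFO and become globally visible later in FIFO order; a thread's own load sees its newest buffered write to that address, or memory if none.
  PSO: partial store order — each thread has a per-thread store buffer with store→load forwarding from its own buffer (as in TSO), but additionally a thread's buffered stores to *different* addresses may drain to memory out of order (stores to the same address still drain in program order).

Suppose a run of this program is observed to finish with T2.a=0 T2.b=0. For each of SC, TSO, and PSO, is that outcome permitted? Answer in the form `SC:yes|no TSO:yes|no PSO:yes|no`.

outcome vector order: (T2.a,T2.b)
[SC] allowed = {0/0 0/2 1/0 1/2 2/0 2/2}
[TSO] allowed = {0/0 0/2 1/0 1/2 2/0 2/2}
[PSO] allowed = {0/0 0/2 1/0 1/2 2/0 2/2}
target 0/0 ∈ {SC,TSO,PSO}

SC:yes TSO:yes PSO:yes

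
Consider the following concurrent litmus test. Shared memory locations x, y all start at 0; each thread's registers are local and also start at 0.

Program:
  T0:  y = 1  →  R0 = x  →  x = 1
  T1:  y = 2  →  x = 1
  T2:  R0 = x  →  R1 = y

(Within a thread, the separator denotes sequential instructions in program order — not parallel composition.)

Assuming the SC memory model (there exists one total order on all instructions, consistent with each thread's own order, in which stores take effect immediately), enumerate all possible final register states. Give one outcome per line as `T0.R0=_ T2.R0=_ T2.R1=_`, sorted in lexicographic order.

T0.R0=0 T2.R0=0 T2.R1=0
T0.R0=0 T2.R0=0 T2.R1=1
T0.R0=0 T2.R0=0 T2.R1=2
T0.R0=0 T2.R0=1 T2.R1=1
T0.R0=0 T2.R0=1 T2.R1=2
T0.R0=1 T2.R0=0 T2.R1=0
T0.R0=1 T2.R0=0 T2.R1=1
T0.R0=1 T2.R0=0 T2.R1=2
T0.R0=1 T2.R0=1 T2.R1=1
T0.R0=1 T2.R0=1 T2.R1=2

outcome vector order: (T0.R0,T2.R0,T2.R1)
|SC outcomes| = 10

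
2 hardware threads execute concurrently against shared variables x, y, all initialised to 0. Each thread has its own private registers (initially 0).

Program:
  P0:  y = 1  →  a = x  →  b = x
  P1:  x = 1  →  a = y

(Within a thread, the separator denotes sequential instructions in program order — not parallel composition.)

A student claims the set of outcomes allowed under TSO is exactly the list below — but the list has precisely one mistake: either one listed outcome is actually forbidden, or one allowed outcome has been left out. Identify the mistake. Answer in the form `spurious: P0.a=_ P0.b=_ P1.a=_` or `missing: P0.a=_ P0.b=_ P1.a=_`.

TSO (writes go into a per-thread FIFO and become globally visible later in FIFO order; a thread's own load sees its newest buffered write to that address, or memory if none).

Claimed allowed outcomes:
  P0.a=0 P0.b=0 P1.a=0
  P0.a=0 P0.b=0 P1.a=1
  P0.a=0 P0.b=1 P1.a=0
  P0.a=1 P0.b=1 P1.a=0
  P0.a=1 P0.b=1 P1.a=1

missing: P0.a=0 P0.b=1 P1.a=1

outcome vector order: (P0.a,P0.b,P1.a)
under TSO → 000, 001, 010, 011, 110, 111
TSO∖claimed = {011}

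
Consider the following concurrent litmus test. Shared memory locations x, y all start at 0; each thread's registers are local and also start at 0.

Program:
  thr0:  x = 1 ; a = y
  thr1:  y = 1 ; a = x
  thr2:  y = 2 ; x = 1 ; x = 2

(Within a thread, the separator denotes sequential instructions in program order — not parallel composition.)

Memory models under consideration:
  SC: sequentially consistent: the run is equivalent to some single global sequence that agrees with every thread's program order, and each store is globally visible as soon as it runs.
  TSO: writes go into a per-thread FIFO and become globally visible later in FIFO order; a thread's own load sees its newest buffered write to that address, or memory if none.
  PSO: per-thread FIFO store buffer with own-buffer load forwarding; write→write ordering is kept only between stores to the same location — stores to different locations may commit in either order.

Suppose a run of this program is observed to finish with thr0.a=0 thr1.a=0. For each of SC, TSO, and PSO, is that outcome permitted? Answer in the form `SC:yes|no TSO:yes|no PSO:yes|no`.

outcome vector order: (thr0.a,thr1.a)
SC (8): 01, 02, 10, 11, 12, 20, 21, 22
TSO (9): 00, 01, 02, 10, 11, 12, 20, 21, 22
PSO (9): 00, 01, 02, 10, 11, 12, 20, 21, 22
target 00 ∈ {TSO,PSO}

SC:no TSO:yes PSO:yes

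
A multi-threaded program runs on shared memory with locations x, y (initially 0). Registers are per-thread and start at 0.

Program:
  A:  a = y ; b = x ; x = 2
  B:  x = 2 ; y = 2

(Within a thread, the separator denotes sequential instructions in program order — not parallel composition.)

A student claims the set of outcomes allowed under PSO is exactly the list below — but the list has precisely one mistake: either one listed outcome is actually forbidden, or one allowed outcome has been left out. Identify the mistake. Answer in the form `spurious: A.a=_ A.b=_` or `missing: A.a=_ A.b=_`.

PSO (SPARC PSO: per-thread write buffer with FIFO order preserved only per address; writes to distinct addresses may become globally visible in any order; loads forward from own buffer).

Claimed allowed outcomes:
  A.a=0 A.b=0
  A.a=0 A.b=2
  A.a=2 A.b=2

outcome vector order: (A.a,A.b)
[PSO] allowed = {(0,0), (0,2), (2,0), (2,2)}
PSO∖claimed = {(2,0)}

missing: A.a=2 A.b=0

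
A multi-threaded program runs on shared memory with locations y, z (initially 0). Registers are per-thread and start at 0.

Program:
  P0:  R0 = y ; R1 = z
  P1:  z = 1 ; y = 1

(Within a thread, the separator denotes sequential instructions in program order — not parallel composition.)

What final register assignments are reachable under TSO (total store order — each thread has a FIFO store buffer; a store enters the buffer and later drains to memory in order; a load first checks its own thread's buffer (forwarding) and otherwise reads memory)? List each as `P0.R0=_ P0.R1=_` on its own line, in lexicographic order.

outcome vector order: (P0.R0,P0.R1)
|TSO outcomes| = 3

P0.R0=0 P0.R1=0
P0.R0=0 P0.R1=1
P0.R0=1 P0.R1=1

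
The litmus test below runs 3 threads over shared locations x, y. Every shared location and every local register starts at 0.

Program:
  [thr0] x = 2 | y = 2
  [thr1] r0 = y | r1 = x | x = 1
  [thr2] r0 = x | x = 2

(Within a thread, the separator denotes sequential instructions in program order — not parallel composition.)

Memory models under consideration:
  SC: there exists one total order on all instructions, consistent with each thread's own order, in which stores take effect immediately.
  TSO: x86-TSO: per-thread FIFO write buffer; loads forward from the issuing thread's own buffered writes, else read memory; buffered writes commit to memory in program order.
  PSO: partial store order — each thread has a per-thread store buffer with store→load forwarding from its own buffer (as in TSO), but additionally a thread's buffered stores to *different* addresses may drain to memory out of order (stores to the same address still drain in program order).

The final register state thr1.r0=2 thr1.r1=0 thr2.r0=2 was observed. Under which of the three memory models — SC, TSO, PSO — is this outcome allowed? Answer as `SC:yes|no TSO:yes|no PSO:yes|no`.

outcome vector order: (thr1.r0,thr1.r1,thr2.r0)
under SC → <0 0 0> <0 0 1> <0 0 2> <0 2 0> <0 2 1> <0 2 2> <2 2 0> <2 2 1> <2 2 2>
under TSO → <0 0 0> <0 0 1> <0 0 2> <0 2 0> <0 2 1> <0 2 2> <2 2 0> <2 2 1> <2 2 2>
under PSO → <0 0 0> <0 0 1> <0 0 2> <0 2 0> <0 2 1> <0 2 2> <2 0 0> <2 0 1> <2 0 2> <2 2 0> <2 2 1> <2 2 2>
target <2 0 2> ∈ {PSO}

SC:no TSO:no PSO:yes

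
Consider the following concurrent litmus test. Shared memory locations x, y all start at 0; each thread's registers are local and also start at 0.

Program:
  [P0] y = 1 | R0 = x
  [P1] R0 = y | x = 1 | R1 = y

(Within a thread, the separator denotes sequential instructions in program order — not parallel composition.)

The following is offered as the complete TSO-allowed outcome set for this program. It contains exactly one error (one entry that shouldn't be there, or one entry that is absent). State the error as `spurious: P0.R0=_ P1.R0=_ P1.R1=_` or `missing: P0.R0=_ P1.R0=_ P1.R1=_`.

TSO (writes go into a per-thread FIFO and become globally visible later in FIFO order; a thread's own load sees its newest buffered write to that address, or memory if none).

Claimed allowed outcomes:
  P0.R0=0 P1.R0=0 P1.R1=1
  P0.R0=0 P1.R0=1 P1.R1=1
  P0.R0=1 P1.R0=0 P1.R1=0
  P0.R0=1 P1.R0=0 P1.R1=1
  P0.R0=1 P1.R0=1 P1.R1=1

missing: P0.R0=0 P1.R0=0 P1.R1=0

outcome vector order: (P0.R0,P1.R0,P1.R1)
TSO (6): 0/0/0 0/0/1 0/1/1 1/0/0 1/0/1 1/1/1
TSO∖claimed = {0/0/0}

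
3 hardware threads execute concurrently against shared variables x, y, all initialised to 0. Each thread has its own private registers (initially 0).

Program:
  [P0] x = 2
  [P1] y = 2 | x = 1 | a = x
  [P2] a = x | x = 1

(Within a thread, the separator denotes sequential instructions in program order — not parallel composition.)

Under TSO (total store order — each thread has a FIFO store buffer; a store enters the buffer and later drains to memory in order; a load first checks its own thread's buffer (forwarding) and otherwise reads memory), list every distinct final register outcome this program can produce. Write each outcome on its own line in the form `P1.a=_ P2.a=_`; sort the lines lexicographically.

P1.a=1 P2.a=0
P1.a=1 P2.a=1
P1.a=1 P2.a=2
P1.a=2 P2.a=0
P1.a=2 P2.a=1
P1.a=2 P2.a=2

outcome vector order: (P1.a,P2.a)
|TSO outcomes| = 6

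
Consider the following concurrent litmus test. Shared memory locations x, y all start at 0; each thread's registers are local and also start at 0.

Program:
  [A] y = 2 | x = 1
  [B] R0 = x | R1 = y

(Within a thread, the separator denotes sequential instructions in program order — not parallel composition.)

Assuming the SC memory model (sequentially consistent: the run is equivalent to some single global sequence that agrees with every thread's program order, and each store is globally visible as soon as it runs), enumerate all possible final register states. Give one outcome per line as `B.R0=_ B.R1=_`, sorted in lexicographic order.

outcome vector order: (B.R0,B.R1)
|SC outcomes| = 3

B.R0=0 B.R1=0
B.R0=0 B.R1=2
B.R0=1 B.R1=2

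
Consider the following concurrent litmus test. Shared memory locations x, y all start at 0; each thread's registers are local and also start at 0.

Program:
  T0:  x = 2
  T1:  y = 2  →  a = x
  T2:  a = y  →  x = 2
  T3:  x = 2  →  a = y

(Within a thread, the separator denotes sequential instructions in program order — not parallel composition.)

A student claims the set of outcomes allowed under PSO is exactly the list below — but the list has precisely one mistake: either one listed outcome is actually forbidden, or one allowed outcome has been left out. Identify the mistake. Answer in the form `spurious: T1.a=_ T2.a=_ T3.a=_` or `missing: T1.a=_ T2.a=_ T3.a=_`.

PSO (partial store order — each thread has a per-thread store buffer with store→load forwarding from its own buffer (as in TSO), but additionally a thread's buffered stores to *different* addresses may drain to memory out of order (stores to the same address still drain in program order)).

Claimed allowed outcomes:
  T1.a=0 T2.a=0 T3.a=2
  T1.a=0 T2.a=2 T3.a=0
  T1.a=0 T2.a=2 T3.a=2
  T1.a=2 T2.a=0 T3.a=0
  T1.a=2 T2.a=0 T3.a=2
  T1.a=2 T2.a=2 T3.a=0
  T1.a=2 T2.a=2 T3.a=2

missing: T1.a=0 T2.a=0 T3.a=0

outcome vector order: (T1.a,T2.a,T3.a)
PSO: 8 outcomes — {<0 0 0>, <0 0 2>, <0 2 0>, <0 2 2>, <2 0 0>, <2 0 2>, <2 2 0>, <2 2 2>}
PSO∖claimed = {<0 0 0>}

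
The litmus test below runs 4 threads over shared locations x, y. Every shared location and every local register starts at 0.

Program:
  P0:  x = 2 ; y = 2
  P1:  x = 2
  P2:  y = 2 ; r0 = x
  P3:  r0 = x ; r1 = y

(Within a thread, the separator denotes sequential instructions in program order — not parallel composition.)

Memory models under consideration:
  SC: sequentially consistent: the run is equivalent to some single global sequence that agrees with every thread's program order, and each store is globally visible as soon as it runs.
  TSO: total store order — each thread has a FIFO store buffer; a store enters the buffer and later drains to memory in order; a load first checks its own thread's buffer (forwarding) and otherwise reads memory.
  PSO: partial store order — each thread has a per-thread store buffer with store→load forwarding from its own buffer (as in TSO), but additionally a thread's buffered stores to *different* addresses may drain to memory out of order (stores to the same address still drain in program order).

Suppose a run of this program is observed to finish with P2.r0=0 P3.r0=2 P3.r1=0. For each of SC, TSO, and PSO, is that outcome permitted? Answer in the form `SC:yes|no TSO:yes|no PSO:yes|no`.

outcome vector order: (P2.r0,P3.r0,P3.r1)
SC: 7 outcomes — {000; 002; 022; 200; 202; 220; 222}
TSO: 8 outcomes — {000; 002; 020; 022; 200; 202; 220; 222}
PSO: 8 outcomes — {000; 002; 020; 022; 200; 202; 220; 222}
target 020 ∈ {TSO,PSO}

SC:no TSO:yes PSO:yes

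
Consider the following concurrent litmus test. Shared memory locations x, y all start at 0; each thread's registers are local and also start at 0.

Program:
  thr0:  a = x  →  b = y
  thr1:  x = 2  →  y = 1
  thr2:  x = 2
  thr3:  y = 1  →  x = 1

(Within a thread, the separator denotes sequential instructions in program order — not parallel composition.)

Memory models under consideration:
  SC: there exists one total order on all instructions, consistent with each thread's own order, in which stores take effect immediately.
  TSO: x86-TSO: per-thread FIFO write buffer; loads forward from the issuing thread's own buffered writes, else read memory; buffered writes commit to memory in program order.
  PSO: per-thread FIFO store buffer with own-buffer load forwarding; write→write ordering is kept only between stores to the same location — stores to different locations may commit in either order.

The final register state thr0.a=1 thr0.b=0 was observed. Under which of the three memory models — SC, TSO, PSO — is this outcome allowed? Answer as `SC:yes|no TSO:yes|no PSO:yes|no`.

outcome vector order: (thr0.a,thr0.b)
SC: 5 outcomes — {<0 0>; <0 1>; <1 1>; <2 0>; <2 1>}
TSO: 5 outcomes — {<0 0>; <0 1>; <1 1>; <2 0>; <2 1>}
PSO: 6 outcomes — {<0 0>; <0 1>; <1 0>; <1 1>; <2 0>; <2 1>}
target <1 0> ∈ {PSO}

SC:no TSO:no PSO:yes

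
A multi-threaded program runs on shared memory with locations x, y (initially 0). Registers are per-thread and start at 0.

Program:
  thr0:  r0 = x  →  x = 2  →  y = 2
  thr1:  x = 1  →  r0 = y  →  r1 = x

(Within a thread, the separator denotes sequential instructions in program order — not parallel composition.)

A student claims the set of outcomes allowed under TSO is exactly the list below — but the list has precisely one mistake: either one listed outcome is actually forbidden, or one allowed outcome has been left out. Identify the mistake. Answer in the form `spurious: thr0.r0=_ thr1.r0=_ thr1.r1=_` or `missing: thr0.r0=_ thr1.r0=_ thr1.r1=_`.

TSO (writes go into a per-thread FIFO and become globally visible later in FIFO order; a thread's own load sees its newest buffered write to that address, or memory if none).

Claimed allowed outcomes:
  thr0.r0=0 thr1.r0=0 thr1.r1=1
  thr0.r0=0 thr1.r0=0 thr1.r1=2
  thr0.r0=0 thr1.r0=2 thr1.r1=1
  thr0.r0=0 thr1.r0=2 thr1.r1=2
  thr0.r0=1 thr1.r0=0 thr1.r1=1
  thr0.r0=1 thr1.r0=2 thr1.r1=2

outcome vector order: (thr0.r0,thr1.r0,thr1.r1)
under TSO → 0/0/1; 0/0/2; 0/2/1; 0/2/2; 1/0/1; 1/0/2; 1/2/2
TSO∖claimed = {1/0/2}

missing: thr0.r0=1 thr1.r0=0 thr1.r1=2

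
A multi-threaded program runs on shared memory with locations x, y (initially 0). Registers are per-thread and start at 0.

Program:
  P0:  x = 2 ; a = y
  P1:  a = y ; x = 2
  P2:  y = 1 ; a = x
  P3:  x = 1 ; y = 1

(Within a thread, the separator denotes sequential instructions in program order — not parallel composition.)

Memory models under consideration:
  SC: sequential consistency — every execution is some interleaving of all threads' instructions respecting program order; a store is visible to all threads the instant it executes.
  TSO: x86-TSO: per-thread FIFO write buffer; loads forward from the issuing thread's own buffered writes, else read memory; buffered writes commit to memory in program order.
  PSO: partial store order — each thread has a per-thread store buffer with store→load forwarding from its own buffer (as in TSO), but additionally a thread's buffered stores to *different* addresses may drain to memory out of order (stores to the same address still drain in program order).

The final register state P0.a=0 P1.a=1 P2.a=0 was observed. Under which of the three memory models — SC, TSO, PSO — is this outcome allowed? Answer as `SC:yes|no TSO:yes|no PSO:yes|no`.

SC:no TSO:yes PSO:yes

outcome vector order: (P0.a,P1.a,P2.a)
SC (10): 001, 002, 011, 012, 100, 101, 102, 110, 111, 112
TSO (12): 000, 001, 002, 010, 011, 012, 100, 101, 102, 110, 111, 112
PSO (12): 000, 001, 002, 010, 011, 012, 100, 101, 102, 110, 111, 112
target 010 ∈ {TSO,PSO}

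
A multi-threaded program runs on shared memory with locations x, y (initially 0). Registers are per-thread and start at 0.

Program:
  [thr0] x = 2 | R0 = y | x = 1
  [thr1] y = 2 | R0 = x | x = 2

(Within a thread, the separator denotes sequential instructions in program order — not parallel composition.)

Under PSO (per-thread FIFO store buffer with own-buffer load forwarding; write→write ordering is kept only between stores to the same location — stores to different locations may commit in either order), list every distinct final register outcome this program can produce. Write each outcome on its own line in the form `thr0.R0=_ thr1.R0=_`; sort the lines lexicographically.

thr0.R0=0 thr1.R0=0
thr0.R0=0 thr1.R0=1
thr0.R0=0 thr1.R0=2
thr0.R0=2 thr1.R0=0
thr0.R0=2 thr1.R0=1
thr0.R0=2 thr1.R0=2

outcome vector order: (thr0.R0,thr1.R0)
|PSO outcomes| = 6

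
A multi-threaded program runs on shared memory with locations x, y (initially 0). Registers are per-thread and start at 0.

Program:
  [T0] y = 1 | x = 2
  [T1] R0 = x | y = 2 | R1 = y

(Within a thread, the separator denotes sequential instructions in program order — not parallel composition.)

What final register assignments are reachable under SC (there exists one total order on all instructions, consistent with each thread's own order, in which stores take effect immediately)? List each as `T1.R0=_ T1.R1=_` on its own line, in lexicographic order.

T1.R0=0 T1.R1=1
T1.R0=0 T1.R1=2
T1.R0=2 T1.R1=2

outcome vector order: (T1.R0,T1.R1)
|SC outcomes| = 3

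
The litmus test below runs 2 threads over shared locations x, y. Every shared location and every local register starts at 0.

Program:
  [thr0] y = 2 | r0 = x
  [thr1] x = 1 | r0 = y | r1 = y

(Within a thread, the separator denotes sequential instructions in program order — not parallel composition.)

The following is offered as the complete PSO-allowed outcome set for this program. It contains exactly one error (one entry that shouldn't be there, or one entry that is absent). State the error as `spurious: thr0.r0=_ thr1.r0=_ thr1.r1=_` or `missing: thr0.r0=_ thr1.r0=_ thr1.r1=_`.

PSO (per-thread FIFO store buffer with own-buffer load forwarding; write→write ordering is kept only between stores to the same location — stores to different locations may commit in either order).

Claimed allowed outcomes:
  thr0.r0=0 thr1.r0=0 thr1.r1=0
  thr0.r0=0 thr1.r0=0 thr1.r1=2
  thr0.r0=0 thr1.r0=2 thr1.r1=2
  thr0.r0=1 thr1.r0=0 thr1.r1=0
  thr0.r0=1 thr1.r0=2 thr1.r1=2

outcome vector order: (thr0.r0,thr1.r0,thr1.r1)
PSO: 6 outcomes — {000; 002; 022; 100; 102; 122}
PSO∖claimed = {102}

missing: thr0.r0=1 thr1.r0=0 thr1.r1=2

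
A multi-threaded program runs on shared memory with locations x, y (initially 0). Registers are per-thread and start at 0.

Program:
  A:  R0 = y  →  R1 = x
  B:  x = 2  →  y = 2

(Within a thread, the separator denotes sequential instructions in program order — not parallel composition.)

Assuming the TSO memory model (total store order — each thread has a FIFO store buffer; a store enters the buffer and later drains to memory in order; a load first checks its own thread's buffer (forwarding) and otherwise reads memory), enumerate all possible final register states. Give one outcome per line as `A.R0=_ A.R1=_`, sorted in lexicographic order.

outcome vector order: (A.R0,A.R1)
|TSO outcomes| = 3

A.R0=0 A.R1=0
A.R0=0 A.R1=2
A.R0=2 A.R1=2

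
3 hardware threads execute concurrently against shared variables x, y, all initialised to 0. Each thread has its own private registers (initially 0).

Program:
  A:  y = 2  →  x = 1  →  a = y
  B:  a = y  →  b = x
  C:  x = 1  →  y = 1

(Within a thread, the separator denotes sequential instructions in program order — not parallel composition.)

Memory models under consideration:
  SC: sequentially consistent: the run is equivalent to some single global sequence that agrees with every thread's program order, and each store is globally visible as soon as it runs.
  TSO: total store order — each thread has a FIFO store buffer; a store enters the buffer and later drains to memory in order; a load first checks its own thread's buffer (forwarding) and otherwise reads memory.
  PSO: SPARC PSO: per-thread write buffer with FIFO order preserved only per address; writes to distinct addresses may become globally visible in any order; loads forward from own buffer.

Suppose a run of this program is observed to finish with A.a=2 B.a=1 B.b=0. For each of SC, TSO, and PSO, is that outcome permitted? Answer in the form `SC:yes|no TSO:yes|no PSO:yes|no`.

SC:no TSO:no PSO:yes

outcome vector order: (A.a,B.a,B.b)
SC: 10 outcomes — {1/0/0 1/0/1 1/1/1 1/2/0 1/2/1 2/0/0 2/0/1 2/1/1 2/2/0 2/2/1}
TSO: 10 outcomes — {1/0/0 1/0/1 1/1/1 1/2/0 1/2/1 2/0/0 2/0/1 2/1/1 2/2/0 2/2/1}
PSO: 12 outcomes — {1/0/0 1/0/1 1/1/0 1/1/1 1/2/0 1/2/1 2/0/0 2/0/1 2/1/0 2/1/1 2/2/0 2/2/1}
target 2/1/0 ∈ {PSO}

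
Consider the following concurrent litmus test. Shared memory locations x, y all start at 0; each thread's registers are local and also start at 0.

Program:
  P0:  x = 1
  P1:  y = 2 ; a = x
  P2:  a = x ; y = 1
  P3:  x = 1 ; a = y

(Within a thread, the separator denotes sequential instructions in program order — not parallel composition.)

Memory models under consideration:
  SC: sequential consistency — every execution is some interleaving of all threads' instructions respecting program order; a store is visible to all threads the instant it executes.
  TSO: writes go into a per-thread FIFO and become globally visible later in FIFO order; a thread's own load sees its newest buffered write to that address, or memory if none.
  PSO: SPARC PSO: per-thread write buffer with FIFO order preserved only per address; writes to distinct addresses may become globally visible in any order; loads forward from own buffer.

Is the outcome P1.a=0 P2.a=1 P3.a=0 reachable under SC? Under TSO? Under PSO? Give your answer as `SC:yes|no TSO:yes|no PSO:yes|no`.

outcome vector order: (P1.a,P2.a,P3.a)
under SC → 0/0/1, 0/0/2, 0/1/1, 0/1/2, 1/0/0, 1/0/1, 1/0/2, 1/1/0, 1/1/1, 1/1/2
under TSO → 0/0/0, 0/0/1, 0/0/2, 0/1/0, 0/1/1, 0/1/2, 1/0/0, 1/0/1, 1/0/2, 1/1/0, 1/1/1, 1/1/2
under PSO → 0/0/0, 0/0/1, 0/0/2, 0/1/0, 0/1/1, 0/1/2, 1/0/0, 1/0/1, 1/0/2, 1/1/0, 1/1/1, 1/1/2
target 0/1/0 ∈ {TSO,PSO}

SC:no TSO:yes PSO:yes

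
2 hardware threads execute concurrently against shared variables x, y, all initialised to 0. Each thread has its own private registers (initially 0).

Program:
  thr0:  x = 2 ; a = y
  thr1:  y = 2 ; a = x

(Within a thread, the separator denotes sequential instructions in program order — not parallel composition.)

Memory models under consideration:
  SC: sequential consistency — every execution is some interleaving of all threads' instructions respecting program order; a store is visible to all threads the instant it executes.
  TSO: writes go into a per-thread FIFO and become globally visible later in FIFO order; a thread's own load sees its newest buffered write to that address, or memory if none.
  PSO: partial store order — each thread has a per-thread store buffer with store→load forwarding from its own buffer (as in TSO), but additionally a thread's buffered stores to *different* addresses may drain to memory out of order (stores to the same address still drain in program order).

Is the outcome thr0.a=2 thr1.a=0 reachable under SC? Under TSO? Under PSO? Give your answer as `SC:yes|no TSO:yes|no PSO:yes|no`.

SC:yes TSO:yes PSO:yes

outcome vector order: (thr0.a,thr1.a)
SC: 3 outcomes — {0/2 2/0 2/2}
TSO: 4 outcomes — {0/0 0/2 2/0 2/2}
PSO: 4 outcomes — {0/0 0/2 2/0 2/2}
target 2/0 ∈ {SC,TSO,PSO}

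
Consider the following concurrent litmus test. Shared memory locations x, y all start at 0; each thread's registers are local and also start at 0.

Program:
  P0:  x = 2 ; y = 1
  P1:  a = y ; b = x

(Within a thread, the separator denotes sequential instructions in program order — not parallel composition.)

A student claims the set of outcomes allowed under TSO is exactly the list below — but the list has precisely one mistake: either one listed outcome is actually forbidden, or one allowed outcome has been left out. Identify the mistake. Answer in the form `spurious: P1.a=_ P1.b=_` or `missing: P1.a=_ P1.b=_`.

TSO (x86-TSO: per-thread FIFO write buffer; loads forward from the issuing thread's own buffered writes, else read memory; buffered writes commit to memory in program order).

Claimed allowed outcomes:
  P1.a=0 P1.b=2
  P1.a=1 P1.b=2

missing: P1.a=0 P1.b=0

outcome vector order: (P1.a,P1.b)
under TSO → 00, 02, 12
TSO∖claimed = {00}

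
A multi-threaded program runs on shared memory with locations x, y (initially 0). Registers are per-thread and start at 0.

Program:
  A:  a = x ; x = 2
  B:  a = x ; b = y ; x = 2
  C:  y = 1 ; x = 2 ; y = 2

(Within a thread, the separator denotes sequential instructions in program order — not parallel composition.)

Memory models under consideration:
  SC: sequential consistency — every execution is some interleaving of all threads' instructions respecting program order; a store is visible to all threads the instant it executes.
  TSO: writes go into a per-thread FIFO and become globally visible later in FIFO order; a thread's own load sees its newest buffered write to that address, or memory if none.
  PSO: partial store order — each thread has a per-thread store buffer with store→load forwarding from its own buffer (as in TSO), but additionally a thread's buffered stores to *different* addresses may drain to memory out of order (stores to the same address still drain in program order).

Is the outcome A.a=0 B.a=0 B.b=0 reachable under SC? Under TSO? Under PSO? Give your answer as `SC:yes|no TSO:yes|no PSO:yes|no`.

SC:yes TSO:yes PSO:yes

outcome vector order: (A.a,B.a,B.b)
SC (11): 000, 001, 002, 020, 021, 022, 200, 201, 202, 221, 222
TSO (11): 000, 001, 002, 020, 021, 022, 200, 201, 202, 221, 222
PSO (12): 000, 001, 002, 020, 021, 022, 200, 201, 202, 220, 221, 222
target 000 ∈ {SC,TSO,PSO}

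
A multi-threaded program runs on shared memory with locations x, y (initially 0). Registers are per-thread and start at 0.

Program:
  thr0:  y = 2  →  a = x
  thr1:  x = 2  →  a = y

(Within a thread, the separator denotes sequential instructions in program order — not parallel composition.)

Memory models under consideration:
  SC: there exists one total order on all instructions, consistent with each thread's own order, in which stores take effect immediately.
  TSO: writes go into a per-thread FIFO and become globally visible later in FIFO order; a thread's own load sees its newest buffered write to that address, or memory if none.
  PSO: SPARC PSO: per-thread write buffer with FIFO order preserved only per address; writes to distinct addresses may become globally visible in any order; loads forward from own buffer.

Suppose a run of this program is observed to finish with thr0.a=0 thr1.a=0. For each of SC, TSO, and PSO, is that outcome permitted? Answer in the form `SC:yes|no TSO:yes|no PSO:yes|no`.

SC:no TSO:yes PSO:yes

outcome vector order: (thr0.a,thr1.a)
[SC] allowed = {02; 20; 22}
[TSO] allowed = {00; 02; 20; 22}
[PSO] allowed = {00; 02; 20; 22}
target 00 ∈ {TSO,PSO}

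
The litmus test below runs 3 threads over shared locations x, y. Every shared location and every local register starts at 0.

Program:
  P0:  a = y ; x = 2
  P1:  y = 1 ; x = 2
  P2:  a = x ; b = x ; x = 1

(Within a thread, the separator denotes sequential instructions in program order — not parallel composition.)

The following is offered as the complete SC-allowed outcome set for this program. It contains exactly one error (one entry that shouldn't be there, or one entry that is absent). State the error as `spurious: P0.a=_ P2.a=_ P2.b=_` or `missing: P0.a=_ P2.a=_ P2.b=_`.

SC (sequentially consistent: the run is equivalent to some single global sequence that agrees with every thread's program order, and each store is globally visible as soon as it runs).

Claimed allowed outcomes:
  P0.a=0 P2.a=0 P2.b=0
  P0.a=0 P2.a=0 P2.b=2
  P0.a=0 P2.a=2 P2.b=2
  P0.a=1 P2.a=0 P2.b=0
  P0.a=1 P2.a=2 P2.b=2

missing: P0.a=1 P2.a=0 P2.b=2

outcome vector order: (P0.a,P2.a,P2.b)
SC: 6 outcomes — {000 002 022 100 102 122}
SC∖claimed = {102}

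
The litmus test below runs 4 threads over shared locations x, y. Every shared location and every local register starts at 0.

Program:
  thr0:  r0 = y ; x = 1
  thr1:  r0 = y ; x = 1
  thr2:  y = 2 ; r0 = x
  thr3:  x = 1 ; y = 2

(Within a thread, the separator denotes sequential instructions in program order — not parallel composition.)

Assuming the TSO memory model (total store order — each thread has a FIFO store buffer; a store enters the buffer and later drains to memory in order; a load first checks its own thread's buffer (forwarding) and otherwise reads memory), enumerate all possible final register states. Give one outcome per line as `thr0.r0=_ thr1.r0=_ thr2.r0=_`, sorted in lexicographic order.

outcome vector order: (thr0.r0,thr1.r0,thr2.r0)
|TSO outcomes| = 8

thr0.r0=0 thr1.r0=0 thr2.r0=0
thr0.r0=0 thr1.r0=0 thr2.r0=1
thr0.r0=0 thr1.r0=2 thr2.r0=0
thr0.r0=0 thr1.r0=2 thr2.r0=1
thr0.r0=2 thr1.r0=0 thr2.r0=0
thr0.r0=2 thr1.r0=0 thr2.r0=1
thr0.r0=2 thr1.r0=2 thr2.r0=0
thr0.r0=2 thr1.r0=2 thr2.r0=1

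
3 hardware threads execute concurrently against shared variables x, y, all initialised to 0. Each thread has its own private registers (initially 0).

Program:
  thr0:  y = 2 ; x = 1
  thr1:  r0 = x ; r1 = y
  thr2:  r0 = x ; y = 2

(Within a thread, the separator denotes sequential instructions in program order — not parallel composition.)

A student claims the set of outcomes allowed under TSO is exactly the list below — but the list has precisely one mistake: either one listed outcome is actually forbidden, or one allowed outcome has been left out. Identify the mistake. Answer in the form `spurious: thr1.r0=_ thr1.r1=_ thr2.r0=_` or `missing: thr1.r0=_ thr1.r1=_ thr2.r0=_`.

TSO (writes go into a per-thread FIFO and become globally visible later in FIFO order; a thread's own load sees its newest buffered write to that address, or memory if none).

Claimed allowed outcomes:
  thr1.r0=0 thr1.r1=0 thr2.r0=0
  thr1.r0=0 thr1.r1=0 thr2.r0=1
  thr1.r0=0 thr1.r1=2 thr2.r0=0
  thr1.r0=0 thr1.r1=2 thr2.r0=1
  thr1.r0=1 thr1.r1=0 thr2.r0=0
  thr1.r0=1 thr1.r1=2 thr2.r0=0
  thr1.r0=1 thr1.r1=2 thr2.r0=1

outcome vector order: (thr1.r0,thr1.r1,thr2.r0)
TSO (6): (0,0,0), (0,0,1), (0,2,0), (0,2,1), (1,2,0), (1,2,1)
claimed∖TSO = {(1,0,0)}

spurious: thr1.r0=1 thr1.r1=0 thr2.r0=0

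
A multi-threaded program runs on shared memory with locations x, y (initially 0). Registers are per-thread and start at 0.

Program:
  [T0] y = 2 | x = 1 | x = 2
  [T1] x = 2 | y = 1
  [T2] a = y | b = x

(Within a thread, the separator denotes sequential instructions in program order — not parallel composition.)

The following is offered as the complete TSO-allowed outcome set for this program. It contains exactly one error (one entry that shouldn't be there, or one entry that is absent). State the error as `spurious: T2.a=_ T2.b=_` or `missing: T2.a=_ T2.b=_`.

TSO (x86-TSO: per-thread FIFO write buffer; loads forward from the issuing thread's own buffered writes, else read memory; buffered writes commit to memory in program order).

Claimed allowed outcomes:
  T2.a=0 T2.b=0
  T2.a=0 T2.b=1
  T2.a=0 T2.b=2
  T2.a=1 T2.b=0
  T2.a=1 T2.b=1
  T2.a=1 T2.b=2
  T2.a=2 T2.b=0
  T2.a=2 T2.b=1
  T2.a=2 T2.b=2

spurious: T2.a=1 T2.b=0

outcome vector order: (T2.a,T2.b)
under TSO → 0/0 0/1 0/2 1/1 1/2 2/0 2/1 2/2
claimed∖TSO = {1/0}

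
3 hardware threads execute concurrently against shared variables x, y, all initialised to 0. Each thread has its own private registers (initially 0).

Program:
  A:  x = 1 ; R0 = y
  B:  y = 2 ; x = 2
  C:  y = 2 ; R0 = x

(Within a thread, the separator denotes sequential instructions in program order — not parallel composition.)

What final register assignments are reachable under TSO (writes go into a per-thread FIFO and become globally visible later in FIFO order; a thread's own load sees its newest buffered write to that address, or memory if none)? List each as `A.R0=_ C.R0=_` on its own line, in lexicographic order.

A.R0=0 C.R0=0
A.R0=0 C.R0=1
A.R0=0 C.R0=2
A.R0=2 C.R0=0
A.R0=2 C.R0=1
A.R0=2 C.R0=2

outcome vector order: (A.R0,C.R0)
|TSO outcomes| = 6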